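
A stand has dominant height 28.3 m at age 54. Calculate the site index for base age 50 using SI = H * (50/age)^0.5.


50/54 = 0.925926
(0.925926)^0.5 = 0.962250
SI = 28.3 * 0.962250 = 27.2317 ≈ 27.2 m

27.2 m


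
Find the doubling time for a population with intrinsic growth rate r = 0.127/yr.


td = ln(2) / 0.127 = 0.693147 / 0.127 = 5.45785 ≈ 5.5 years

5.5 years


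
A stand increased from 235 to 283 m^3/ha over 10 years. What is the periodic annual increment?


PAI = (V2 - V1) / period = (283 - 235) / 10 = 48 / 10 = 4.80 m^3/ha/yr

4.80 m^3/ha/yr


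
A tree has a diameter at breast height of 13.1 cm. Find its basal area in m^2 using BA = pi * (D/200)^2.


D/200 = 13.1/200 = 0.0655 m
(D/200)^2 = 0.0655^2 = 0.00429025
BA = 3.141593 * 0.00429025 = 0.0134782 ≈ 0.0135 m^2

0.0135 m^2


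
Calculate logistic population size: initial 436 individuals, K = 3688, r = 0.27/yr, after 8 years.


(K - N0)/N0 = (3688 - 436)/436 = 3252/436 = 7.45872
r*t = 0.27 * 8 = 2.16; exp(-2.16) = 0.115325
7.45872 * 0.115325 = 0.860177
1 + 0.860177 = 1.86018
N = 3688 / 1.86018 = 1982.60 ≈ 1983

1983


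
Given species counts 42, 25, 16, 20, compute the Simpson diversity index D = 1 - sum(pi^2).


Total N = 42 + 25 + 16 + 20 = 103
Per-species terms:
  p = 42/103 = 0.407767; p^2 = 0.407767^2 = 0.166274
  p = 25/103 = 0.242718; p^2 = 0.242718^2 = 0.058912
  p = 16/103 = 0.155340; p^2 = 0.155340^2 = 0.024131
  p = 20/103 = 0.194175; p^2 = 0.194175^2 = 0.037704
sum(p^2) = 0.166274 + 0.058912 + 0.024131 + 0.037704 = 0.287021
D = 1 - 0.287021 = 0.712979 ≈ 0.7130

0.7130


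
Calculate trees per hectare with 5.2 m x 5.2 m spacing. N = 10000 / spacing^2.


N = 10000 / 5.2^2 = 10000 / 27.04 = 369.822 ≈ 370 trees/ha

370 trees/ha


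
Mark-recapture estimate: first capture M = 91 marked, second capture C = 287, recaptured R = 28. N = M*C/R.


N = M * C / R = 91 * 287 / 28 = 26117 / 28 = 932.75 ≈ 933

933 individuals


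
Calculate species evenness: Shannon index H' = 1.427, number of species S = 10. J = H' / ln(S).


ln(10) = 2.30259
J = H' / ln(S) = 1.427 / 2.30259 = 0.619737 ≈ 0.6197

0.6197


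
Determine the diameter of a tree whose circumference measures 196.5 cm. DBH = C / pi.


DBH = C / pi = 196.5 / 3.141593 = 62.5479 ≈ 62.55 cm

62.55 cm


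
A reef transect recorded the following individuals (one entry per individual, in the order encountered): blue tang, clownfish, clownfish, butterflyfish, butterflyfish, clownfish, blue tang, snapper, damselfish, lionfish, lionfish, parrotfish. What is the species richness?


Total individuals logged = 12
Distinct species (count of individuals): blue tang (2), clownfish (3), butterflyfish (2), snapper (1), damselfish (1), lionfish (2), parrotfish (1)
Species richness = number of distinct species = 7

7


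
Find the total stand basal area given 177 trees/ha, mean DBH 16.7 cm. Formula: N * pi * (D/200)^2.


(D/200)^2 = (16.7/200)^2 = 0.0835^2 = 0.00697225
Individual BA = 3.141593 * 0.00697225 = 0.0219040 m^2
Stand BA = 177 * 0.0219040 = 3.87701 ≈ 3.88 m^2/ha

3.88 m^2/ha


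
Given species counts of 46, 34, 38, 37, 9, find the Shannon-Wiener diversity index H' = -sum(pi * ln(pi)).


Total N = 46 + 34 + 38 + 37 + 9 = 164
Per-species terms:
  p = 46/164 = 0.280488; ln(p) = -1.271224; p*ln(p) = 0.280488 * (-1.271224) = -0.356563
  p = 34/164 = 0.207317; ln(p) = -1.573506; p*ln(p) = 0.207317 * (-1.573506) = -0.326215
  p = 38/164 = 0.231707; ln(p) = -1.462282; p*ln(p) = 0.231707 * (-1.462282) = -0.338821
  p = 37/164 = 0.225610; ln(p) = -1.488947; p*ln(p) = 0.225610 * (-1.488947) = -0.335921
  p = 9/164 = 0.054878; ln(p) = -2.902643; p*ln(p) = 0.054878 * (-2.902643) = -0.159291
sum(p*ln(p)) = (-0.356563) + (-0.326215) + (-0.338821) + (-0.335921) + (-0.159291) = -1.516811
H' = -(-1.516811) = 1.516811 ≈ 1.5168

1.5168


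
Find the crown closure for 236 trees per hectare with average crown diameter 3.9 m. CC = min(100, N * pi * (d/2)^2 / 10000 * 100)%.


(d/2)^2 = (3.9/2)^2 = 1.95^2 = 3.8025
Crown area = 3.141593 * 3.8025 = 11.9459 m^2
N * area / 10000 * 100 = 236 * 11.9459 / 10000 * 100 = 28.1923
CC = min(100, 28.1923) = 28.1923 ≈ 28.2%

28.2%


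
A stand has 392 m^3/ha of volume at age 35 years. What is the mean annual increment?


MAI = 392 / 35 = 11.20 m^3/ha/yr

11.20 m^3/ha/yr


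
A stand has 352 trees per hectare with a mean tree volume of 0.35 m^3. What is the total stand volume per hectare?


V_stand = 352 * 0.35 = 123.2 m^3/ha

123.2 m^3/ha


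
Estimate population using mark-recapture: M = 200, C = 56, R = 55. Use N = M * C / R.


N = M * C / R = 200 * 56 / 55 = 11200 / 55 = 203.64 ≈ 204

204 individuals


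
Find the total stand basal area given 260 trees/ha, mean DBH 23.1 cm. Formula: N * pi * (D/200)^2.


(D/200)^2 = (23.1/200)^2 = 0.1155^2 = 0.01334025
Individual BA = 3.141593 * 0.01334025 = 0.0419096 m^2
Stand BA = 260 * 0.0419096 = 10.8965 ≈ 10.90 m^2/ha

10.90 m^2/ha


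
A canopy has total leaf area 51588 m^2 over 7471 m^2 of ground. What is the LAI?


LAI = 51588 / 7471 = 6.9051 ≈ 6.91

6.91


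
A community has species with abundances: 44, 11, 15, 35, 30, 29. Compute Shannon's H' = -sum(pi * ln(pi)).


Total N = 44 + 11 + 15 + 35 + 30 + 29 = 164
Per-species terms:
  p = 44/164 = 0.268293; ln(p) = -1.315676; p*ln(p) = 0.268293 * (-1.315676) = -0.352987
  p = 11/164 = 0.067073; ln(p) = -2.701974; p*ln(p) = 0.067073 * (-2.701974) = -0.181230
  p = 15/164 = 0.091463; ln(p) = -2.391821; p*ln(p) = 0.091463 * (-2.391821) = -0.218763
  p = 35/164 = 0.213415; ln(p) = -1.544517; p*ln(p) = 0.213415 * (-1.544517) = -0.329623
  p = 30/164 = 0.182927; ln(p) = -1.698668; p*ln(p) = 0.182927 * (-1.698668) = -0.310732
  p = 29/164 = 0.176829; ln(p) = -1.732572; p*ln(p) = 0.176829 * (-1.732572) = -0.306369
sum(p*ln(p)) = (-0.352987) + (-0.181230) + (-0.218763) + (-0.329623) + (-0.310732) + (-0.306369) = -1.699704
H' = -(-1.699704) = 1.699704 ≈ 1.6997

1.6997


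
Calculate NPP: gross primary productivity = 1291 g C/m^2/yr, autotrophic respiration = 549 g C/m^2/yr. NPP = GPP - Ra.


NPP = GPP - Ra = 1291 - 549 = 742 g C/m^2/yr

742 g C/m^2/yr


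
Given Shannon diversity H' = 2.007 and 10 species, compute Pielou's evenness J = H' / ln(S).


ln(10) = 2.30259
J = H' / ln(S) = 2.007 / 2.30259 = 0.871627 ≈ 0.8716

0.8716


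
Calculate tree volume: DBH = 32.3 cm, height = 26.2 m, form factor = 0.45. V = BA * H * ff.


(D/200)^2 = (32.3/200)^2 = 0.1615^2 = 0.02608225
BA = 3.141593 * 0.02608225 = 0.0819398 m^2
V = 0.0819398 * 26.2 * 0.45 = 0.966070 ≈ 0.966 m^3

0.966 m^3


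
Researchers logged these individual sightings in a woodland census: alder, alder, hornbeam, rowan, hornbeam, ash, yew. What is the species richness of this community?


Total individuals logged = 7
Distinct species (count of individuals): alder (2), hornbeam (2), rowan (1), ash (1), yew (1)
Species richness = number of distinct species = 5

5


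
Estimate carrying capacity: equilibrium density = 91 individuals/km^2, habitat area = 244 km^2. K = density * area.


K = 91 * 244 = 22204 individuals

22204 individuals


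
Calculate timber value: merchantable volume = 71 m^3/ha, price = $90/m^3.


Value = 71 * 90 = $6390/ha

$6390/ha


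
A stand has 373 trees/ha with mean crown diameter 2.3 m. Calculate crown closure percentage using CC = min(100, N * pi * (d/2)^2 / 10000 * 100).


(d/2)^2 = (2.3/2)^2 = 1.15^2 = 1.3225
Crown area = 3.141593 * 1.3225 = 4.15476 m^2
N * area / 10000 * 100 = 373 * 4.15476 / 10000 * 100 = 15.4973
CC = min(100, 15.4973) = 15.4973 ≈ 15.5%

15.5%


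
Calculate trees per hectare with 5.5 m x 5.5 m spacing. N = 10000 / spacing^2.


N = 10000 / 5.5^2 = 10000 / 30.25 = 330.579 ≈ 331 trees/ha

331 trees/ha


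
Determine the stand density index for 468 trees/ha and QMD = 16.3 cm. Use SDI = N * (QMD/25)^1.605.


QMD/25 = 16.3/25 = 0.652
(0.652)^1.605 = exp(1.605 * ln(0.652)) = exp(1.605 * (-0.427711)) = exp(-0.686476) = 0.503347
SDI = 468 * 0.503347 = 235.566 ≈ 236

236


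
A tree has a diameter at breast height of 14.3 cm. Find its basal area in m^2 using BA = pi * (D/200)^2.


D/200 = 14.3/200 = 0.0715 m
(D/200)^2 = 0.0715^2 = 0.00511225
BA = 3.141593 * 0.00511225 = 0.0160606 ≈ 0.0161 m^2

0.0161 m^2


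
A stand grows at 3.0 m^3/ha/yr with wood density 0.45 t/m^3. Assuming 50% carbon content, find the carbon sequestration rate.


C = 3.0 * 0.45 * 0.5 = 0.675 ≈ 0.68 t C/ha/yr

0.68 t C/ha/yr


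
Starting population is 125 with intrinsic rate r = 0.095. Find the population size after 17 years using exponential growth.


r*t = 0.095 * 17 = 1.615
exp(1.615) = 5.02789
N = 125 * 5.02789 = 628.486 ≈ 628

628


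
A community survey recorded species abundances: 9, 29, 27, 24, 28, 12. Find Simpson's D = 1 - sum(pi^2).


Total N = 9 + 29 + 27 + 24 + 28 + 12 = 129
Per-species terms:
  p = 9/129 = 0.069767; p^2 = 0.069767^2 = 0.004867
  p = 29/129 = 0.224806; p^2 = 0.224806^2 = 0.050538
  p = 27/129 = 0.209302; p^2 = 0.209302^2 = 0.043807
  p = 24/129 = 0.186047; p^2 = 0.186047^2 = 0.034613
  p = 28/129 = 0.217054; p^2 = 0.217054^2 = 0.047112
  p = 12/129 = 0.093023; p^2 = 0.093023^2 = 0.008653
sum(p^2) = 0.004867 + 0.050538 + 0.043807 + 0.034613 + 0.047112 + 0.008653 = 0.189590
D = 1 - 0.189590 = 0.810410 ≈ 0.8104

0.8104


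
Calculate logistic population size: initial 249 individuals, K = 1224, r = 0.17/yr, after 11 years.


(K - N0)/N0 = (1224 - 249)/249 = 975/249 = 3.91566
r*t = 0.17 * 11 = 1.87; exp(-1.87) = 0.154124
3.91566 * 0.154124 = 0.603497
1 + 0.603497 = 1.60350
N = 1224 / 1.60350 = 763.330 ≈ 763

763


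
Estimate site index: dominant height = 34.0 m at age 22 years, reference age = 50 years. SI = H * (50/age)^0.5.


50/22 = 2.27273
(2.27273)^0.5 = 1.50756
SI = 34.0 * 1.50756 = 51.2570 ≈ 51.3 m

51.3 m


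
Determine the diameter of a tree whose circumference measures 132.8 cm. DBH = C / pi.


DBH = C / pi = 132.8 / 3.141593 = 42.2715 ≈ 42.27 cm

42.27 cm


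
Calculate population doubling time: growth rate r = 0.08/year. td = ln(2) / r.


td = ln(2) / 0.08 = 0.693147 / 0.08 = 8.66434 ≈ 8.7 years

8.7 years


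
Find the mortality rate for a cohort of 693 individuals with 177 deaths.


Mortality rate = 177 / 693 = 0.255411 ≈ 0.2554

0.2554


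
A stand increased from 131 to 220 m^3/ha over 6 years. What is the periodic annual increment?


PAI = (V2 - V1) / period = (220 - 131) / 6 = 89 / 6 = 14.8333 ≈ 14.83 m^3/ha/yr

14.83 m^3/ha/yr


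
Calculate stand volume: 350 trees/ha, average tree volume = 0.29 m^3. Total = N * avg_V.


V_stand = 350 * 0.29 = 101.5 m^3/ha

101.5 m^3/ha


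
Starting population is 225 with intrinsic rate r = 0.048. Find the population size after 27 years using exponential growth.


r*t = 0.048 * 27 = 1.296
exp(1.296) = 3.65465
N = 225 * 3.65465 = 822.296 ≈ 822

822


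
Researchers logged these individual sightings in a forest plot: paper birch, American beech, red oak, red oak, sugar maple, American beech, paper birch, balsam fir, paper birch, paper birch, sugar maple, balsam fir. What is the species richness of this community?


Total individuals logged = 12
Distinct species (count of individuals): paper birch (4), American beech (2), red oak (2), sugar maple (2), balsam fir (2)
Species richness = number of distinct species = 5

5


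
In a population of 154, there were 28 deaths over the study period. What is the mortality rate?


Mortality rate = 28 / 154 = 0.181818 ≈ 0.1818

0.1818


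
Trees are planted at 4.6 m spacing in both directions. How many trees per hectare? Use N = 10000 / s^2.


N = 10000 / 4.6^2 = 10000 / 21.16 = 472.590 ≈ 473 trees/ha

473 trees/ha


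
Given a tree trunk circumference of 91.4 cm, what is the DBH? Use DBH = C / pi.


DBH = C / pi = 91.4 / 3.141593 = 29.0935 ≈ 29.09 cm

29.09 cm


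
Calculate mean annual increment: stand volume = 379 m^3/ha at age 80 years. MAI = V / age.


MAI = 379 / 80 = 4.7375 ≈ 4.74 m^3/ha/yr

4.74 m^3/ha/yr


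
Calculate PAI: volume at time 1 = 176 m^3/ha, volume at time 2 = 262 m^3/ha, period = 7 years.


PAI = (V2 - V1) / period = (262 - 176) / 7 = 86 / 7 = 12.2857 ≈ 12.29 m^3/ha/yr

12.29 m^3/ha/yr


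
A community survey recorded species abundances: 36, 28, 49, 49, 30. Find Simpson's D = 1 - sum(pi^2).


Total N = 36 + 28 + 49 + 49 + 30 = 192
Per-species terms:
  p = 36/192 = 0.187500; p^2 = 0.187500^2 = 0.035156
  p = 28/192 = 0.145833; p^2 = 0.145833^2 = 0.021267
  p = 49/192 = 0.255208; p^2 = 0.255208^2 = 0.065131
  p = 49/192 = 0.255208; p^2 = 0.255208^2 = 0.065131
  p = 30/192 = 0.156250; p^2 = 0.156250^2 = 0.024414
sum(p^2) = 0.035156 + 0.021267 + 0.065131 + 0.065131 + 0.024414 = 0.211099
D = 1 - 0.211099 = 0.788901 ≈ 0.7889

0.7889


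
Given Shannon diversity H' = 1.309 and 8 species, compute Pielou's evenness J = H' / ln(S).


ln(8) = 2.07944
J = H' / ln(S) = 1.309 / 2.07944 = 0.629496 ≈ 0.6295

0.6295


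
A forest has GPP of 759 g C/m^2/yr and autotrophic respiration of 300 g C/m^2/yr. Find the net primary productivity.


NPP = GPP - Ra = 759 - 300 = 459 g C/m^2/yr

459 g C/m^2/yr


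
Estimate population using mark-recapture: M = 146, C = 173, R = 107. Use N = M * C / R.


N = M * C / R = 146 * 173 / 107 = 25258 / 107 = 236.06 ≈ 236

236 individuals


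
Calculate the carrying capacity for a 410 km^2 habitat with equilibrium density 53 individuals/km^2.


K = 53 * 410 = 21730 individuals

21730 individuals


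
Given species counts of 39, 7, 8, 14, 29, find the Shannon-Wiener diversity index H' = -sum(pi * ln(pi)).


Total N = 39 + 7 + 8 + 14 + 29 = 97
Per-species terms:
  p = 39/97 = 0.402062; ln(p) = -0.911149; p*ln(p) = 0.402062 * (-0.911149) = -0.366338
  p = 7/97 = 0.072165; ln(p) = -2.628800; p*ln(p) = 0.072165 * (-2.628800) = -0.189707
  p = 8/97 = 0.082474; ln(p) = -2.495272; p*ln(p) = 0.082474 * (-2.495272) = -0.205795
  p = 14/97 = 0.144330; ln(p) = -1.935653; p*ln(p) = 0.144330 * (-1.935653) = -0.279373
  p = 29/97 = 0.298969; ln(p) = -1.207415; p*ln(p) = 0.298969 * (-1.207415) = -0.360980
sum(p*ln(p)) = (-0.366338) + (-0.189707) + (-0.205795) + (-0.279373) + (-0.360980) = -1.402193
H' = -(-1.402193) = 1.402193 ≈ 1.4022

1.4022


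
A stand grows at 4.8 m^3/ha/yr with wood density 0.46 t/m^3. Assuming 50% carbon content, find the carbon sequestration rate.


C = 4.8 * 0.46 * 0.5 = 1.104 ≈ 1.10 t C/ha/yr

1.10 t C/ha/yr


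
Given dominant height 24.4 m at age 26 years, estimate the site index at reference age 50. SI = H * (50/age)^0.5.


50/26 = 1.92308
(1.92308)^0.5 = 1.38675
SI = 24.4 * 1.38675 = 33.8367 ≈ 33.8 m

33.8 m


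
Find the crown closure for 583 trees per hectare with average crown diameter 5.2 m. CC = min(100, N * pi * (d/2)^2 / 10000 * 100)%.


(d/2)^2 = (5.2/2)^2 = 2.6^2 = 6.76
Crown area = 3.141593 * 6.76 = 21.2372 m^2
N * area / 10000 * 100 = 583 * 21.2372 / 10000 * 100 = 123.813
CC = min(100, 123.813) = 100%

100%


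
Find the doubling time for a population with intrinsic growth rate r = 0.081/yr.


td = ln(2) / 0.081 = 0.693147 / 0.081 = 8.55737 ≈ 8.6 years

8.6 years


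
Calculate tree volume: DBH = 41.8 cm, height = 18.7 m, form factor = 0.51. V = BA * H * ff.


(D/200)^2 = (41.8/200)^2 = 0.209^2 = 0.043681
BA = 3.141593 * 0.043681 = 0.137228 m^2
V = 0.137228 * 18.7 * 0.51 = 1.30874 ≈ 1.309 m^3

1.309 m^3


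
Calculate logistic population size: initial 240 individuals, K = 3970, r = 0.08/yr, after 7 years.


(K - N0)/N0 = (3970 - 240)/240 = 3730/240 = 15.5417
r*t = 0.08 * 7 = 0.56; exp(-0.56) = 0.571209
15.5417 * 0.571209 = 8.87756
1 + 8.87756 = 9.87756
N = 3970 / 9.87756 = 401.921 ≈ 402

402


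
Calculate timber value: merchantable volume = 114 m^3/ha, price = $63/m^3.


Value = 114 * 63 = $7182/ha

$7182/ha


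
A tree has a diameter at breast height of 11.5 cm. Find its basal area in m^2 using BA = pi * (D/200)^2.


D/200 = 11.5/200 = 0.0575 m
(D/200)^2 = 0.0575^2 = 0.00330625
BA = 3.141593 * 0.00330625 = 0.0103869 ≈ 0.0104 m^2

0.0104 m^2


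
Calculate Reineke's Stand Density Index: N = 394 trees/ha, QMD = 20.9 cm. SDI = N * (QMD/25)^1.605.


QMD/25 = 20.9/25 = 0.836
(0.836)^1.605 = exp(1.605 * ln(0.836)) = exp(1.605 * (-0.179127)) = exp(-0.287499) = 0.750137
SDI = 394 * 0.750137 = 295.554 ≈ 296

296


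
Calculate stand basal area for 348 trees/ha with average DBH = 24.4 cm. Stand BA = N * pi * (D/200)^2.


(D/200)^2 = (24.4/200)^2 = 0.122^2 = 0.014884
Individual BA = 3.141593 * 0.014884 = 0.0467595 m^2
Stand BA = 348 * 0.0467595 = 16.2723 ≈ 16.27 m^2/ha

16.27 m^2/ha


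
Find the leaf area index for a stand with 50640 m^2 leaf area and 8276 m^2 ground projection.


LAI = 50640 / 8276 = 6.1189 ≈ 6.12

6.12


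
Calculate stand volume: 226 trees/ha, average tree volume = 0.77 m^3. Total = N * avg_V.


V_stand = 226 * 0.77 = 174.02 ≈ 174.0 m^3/ha

174.0 m^3/ha


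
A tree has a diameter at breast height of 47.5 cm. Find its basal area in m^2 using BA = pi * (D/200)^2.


D/200 = 47.5/200 = 0.2375 m
(D/200)^2 = 0.2375^2 = 0.05640625
BA = 3.141593 * 0.05640625 = 0.177205 ≈ 0.1772 m^2

0.1772 m^2


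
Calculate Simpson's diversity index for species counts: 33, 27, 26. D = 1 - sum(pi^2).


Total N = 33 + 27 + 26 = 86
Per-species terms:
  p = 33/86 = 0.383721; p^2 = 0.383721^2 = 0.147242
  p = 27/86 = 0.313953; p^2 = 0.313953^2 = 0.098566
  p = 26/86 = 0.302326; p^2 = 0.302326^2 = 0.091401
sum(p^2) = 0.147242 + 0.098566 + 0.091401 = 0.337209
D = 1 - 0.337209 = 0.662791 ≈ 0.6628

0.6628


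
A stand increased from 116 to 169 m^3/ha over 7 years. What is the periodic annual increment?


PAI = (V2 - V1) / period = (169 - 116) / 7 = 53 / 7 = 7.5714 ≈ 7.57 m^3/ha/yr

7.57 m^3/ha/yr


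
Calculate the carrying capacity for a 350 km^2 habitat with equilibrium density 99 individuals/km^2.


K = 99 * 350 = 34650 individuals

34650 individuals


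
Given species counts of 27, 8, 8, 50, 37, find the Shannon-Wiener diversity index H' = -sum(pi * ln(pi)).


Total N = 27 + 8 + 8 + 50 + 37 = 130
Per-species terms:
  p = 27/130 = 0.207692; ln(p) = -1.571699; p*ln(p) = 0.207692 * (-1.571699) = -0.326429
  p = 8/130 = 0.061538; ln(p) = -2.788100; p*ln(p) = 0.061538 * (-2.788100) = -0.171574
  p = 8/130 = 0.061538; ln(p) = -2.788100; p*ln(p) = 0.061538 * (-2.788100) = -0.171574
  p = 50/130 = 0.384615; ln(p) = -0.955512; p*ln(p) = 0.384615 * (-0.955512) = -0.367504
  p = 37/130 = 0.284615; ln(p) = -1.256618; p*ln(p) = 0.284615 * (-1.256618) = -0.357652
sum(p*ln(p)) = (-0.326429) + (-0.171574) + (-0.171574) + (-0.367504) + (-0.357652) = -1.394733
H' = -(-1.394733) = 1.394733 ≈ 1.3947

1.3947


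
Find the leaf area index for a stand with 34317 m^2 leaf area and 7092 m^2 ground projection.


LAI = 34317 / 7092 = 4.8388 ≈ 4.84

4.84


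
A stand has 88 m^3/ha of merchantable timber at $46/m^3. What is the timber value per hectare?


Value = 88 * 46 = $4048/ha

$4048/ha


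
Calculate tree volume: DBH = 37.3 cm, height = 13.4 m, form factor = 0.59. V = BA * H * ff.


(D/200)^2 = (37.3/200)^2 = 0.1865^2 = 0.03478225
BA = 3.141593 * 0.03478225 = 0.109272 m^2
V = 0.109272 * 13.4 * 0.59 = 0.863904 ≈ 0.864 m^3

0.864 m^3


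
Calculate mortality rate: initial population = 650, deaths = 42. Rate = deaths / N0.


Mortality rate = 42 / 650 = 0.064615 ≈ 0.0646

0.0646


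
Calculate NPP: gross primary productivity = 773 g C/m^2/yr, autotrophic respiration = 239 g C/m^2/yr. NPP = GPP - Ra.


NPP = GPP - Ra = 773 - 239 = 534 g C/m^2/yr

534 g C/m^2/yr


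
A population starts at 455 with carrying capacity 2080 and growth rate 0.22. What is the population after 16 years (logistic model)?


(K - N0)/N0 = (2080 - 455)/455 = 1625/455 = 3.57143
r*t = 0.22 * 16 = 3.52; exp(-3.52) = 0.0295994
3.57143 * 0.0295994 = 0.105712
1 + 0.105712 = 1.10571
N = 2080 / 1.10571 = 1881.14 ≈ 1881

1881


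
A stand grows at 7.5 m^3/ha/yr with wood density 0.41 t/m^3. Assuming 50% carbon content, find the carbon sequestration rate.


C = 7.5 * 0.41 * 0.5 = 1.5375 ≈ 1.54 t C/ha/yr

1.54 t C/ha/yr


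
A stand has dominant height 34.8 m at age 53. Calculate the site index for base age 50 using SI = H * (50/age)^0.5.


50/53 = 0.943396
(0.943396)^0.5 = 0.971286
SI = 34.8 * 0.971286 = 33.8008 ≈ 33.8 m

33.8 m


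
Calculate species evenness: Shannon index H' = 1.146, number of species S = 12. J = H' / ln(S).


ln(12) = 2.48491
J = H' / ln(S) = 1.146 / 2.48491 = 0.461184 ≈ 0.4612

0.4612


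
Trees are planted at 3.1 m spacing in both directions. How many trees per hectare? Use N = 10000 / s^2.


N = 10000 / 3.1^2 = 10000 / 9.61 = 1040.58 ≈ 1041 trees/ha

1041 trees/ha


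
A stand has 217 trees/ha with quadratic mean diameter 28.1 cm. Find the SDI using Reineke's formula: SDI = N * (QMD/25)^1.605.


QMD/25 = 28.1/25 = 1.124
(1.124)^1.605 = exp(1.605 * ln(1.124)) = exp(1.605 * 0.116894) = exp(0.187615) = 1.20637
SDI = 217 * 1.20637 = 261.782 ≈ 262

262


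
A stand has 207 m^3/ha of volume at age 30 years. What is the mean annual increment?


MAI = 207 / 30 = 6.90 m^3/ha/yr

6.90 m^3/ha/yr


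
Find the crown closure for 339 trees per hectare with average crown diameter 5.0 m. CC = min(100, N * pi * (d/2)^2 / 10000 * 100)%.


(d/2)^2 = (5.0/2)^2 = 2.5^2 = 6.25
Crown area = 3.141593 * 6.25 = 19.6350 m^2
N * area / 10000 * 100 = 339 * 19.6350 / 10000 * 100 = 66.5627
CC = min(100, 66.5627) = 66.5627 ≈ 66.6%

66.6%


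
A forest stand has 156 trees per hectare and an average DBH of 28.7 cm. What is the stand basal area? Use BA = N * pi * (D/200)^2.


(D/200)^2 = (28.7/200)^2 = 0.1435^2 = 0.02059225
Individual BA = 3.141593 * 0.02059225 = 0.0646925 m^2
Stand BA = 156 * 0.0646925 = 10.0920 ≈ 10.09 m^2/ha

10.09 m^2/ha


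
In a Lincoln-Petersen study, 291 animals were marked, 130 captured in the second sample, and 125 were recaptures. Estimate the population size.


N = M * C / R = 291 * 130 / 125 = 37830 / 125 = 302.64 ≈ 303

303 individuals


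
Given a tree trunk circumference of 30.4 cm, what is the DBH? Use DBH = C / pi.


DBH = C / pi = 30.4 / 3.141593 = 9.67662 ≈ 9.68 cm

9.68 cm


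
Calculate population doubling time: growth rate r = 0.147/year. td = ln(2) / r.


td = ln(2) / 0.147 = 0.693147 / 0.147 = 4.71529 ≈ 4.7 years

4.7 years


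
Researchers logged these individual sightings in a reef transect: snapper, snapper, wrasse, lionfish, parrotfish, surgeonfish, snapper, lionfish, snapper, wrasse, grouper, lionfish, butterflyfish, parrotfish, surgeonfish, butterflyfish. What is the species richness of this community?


Total individuals logged = 16
Distinct species (count of individuals): snapper (4), wrasse (2), lionfish (3), parrotfish (2), surgeonfish (2), grouper (1), butterflyfish (2)
Species richness = number of distinct species = 7

7


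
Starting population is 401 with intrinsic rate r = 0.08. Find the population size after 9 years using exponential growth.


r*t = 0.08 * 9 = 0.72
exp(0.72) = 2.05443
N = 401 * 2.05443 = 823.826 ≈ 824

824


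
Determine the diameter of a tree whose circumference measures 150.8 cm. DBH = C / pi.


DBH = C / pi = 150.8 / 3.141593 = 48.0011 ≈ 48.00 cm

48.00 cm


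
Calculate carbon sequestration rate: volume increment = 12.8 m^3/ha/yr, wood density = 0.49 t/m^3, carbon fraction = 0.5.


C = 12.8 * 0.49 * 0.5 = 3.136 ≈ 3.14 t C/ha/yr

3.14 t C/ha/yr


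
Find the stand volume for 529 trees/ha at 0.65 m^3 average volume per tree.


V_stand = 529 * 0.65 = 343.85 ≈ 343.9 m^3/ha

343.9 m^3/ha


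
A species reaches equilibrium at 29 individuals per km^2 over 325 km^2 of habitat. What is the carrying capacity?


K = 29 * 325 = 9425 individuals

9425 individuals


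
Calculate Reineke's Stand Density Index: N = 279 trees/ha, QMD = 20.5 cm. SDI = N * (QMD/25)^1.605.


QMD/25 = 20.5/25 = 0.82
(0.82)^1.605 = exp(1.605 * ln(0.82)) = exp(1.605 * (-0.198451)) = exp(-0.318514) = 0.727229
SDI = 279 * 0.727229 = 202.897 ≈ 203

203


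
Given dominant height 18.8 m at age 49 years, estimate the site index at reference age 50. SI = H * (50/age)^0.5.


50/49 = 1.02041
(1.02041)^0.5 = 1.01015
SI = 18.8 * 1.01015 = 18.9908 ≈ 19.0 m

19.0 m


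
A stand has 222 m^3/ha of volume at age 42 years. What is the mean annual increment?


MAI = 222 / 42 = 5.2857 ≈ 5.29 m^3/ha/yr

5.29 m^3/ha/yr


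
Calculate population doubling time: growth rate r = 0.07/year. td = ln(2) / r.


td = ln(2) / 0.07 = 0.693147 / 0.07 = 9.90210 ≈ 9.9 years

9.9 years


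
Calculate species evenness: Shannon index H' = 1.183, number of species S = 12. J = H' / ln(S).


ln(12) = 2.48491
J = H' / ln(S) = 1.183 / 2.48491 = 0.476074 ≈ 0.4761

0.4761


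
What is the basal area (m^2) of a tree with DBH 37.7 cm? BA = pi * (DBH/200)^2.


D/200 = 37.7/200 = 0.1885 m
(D/200)^2 = 0.1885^2 = 0.03553225
BA = 3.141593 * 0.03553225 = 0.111628 ≈ 0.1116 m^2

0.1116 m^2


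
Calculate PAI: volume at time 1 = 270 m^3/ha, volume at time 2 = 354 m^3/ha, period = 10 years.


PAI = (V2 - V1) / period = (354 - 270) / 10 = 84 / 10 = 8.40 m^3/ha/yr

8.40 m^3/ha/yr


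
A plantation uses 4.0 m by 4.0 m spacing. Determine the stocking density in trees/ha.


N = 10000 / 4.0^2 = 10000 / 16 = 625.000 ≈ 625 trees/ha

625 trees/ha


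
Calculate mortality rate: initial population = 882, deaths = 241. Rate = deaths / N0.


Mortality rate = 241 / 882 = 0.273243 ≈ 0.2732

0.2732


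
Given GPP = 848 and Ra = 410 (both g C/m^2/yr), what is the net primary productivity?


NPP = GPP - Ra = 848 - 410 = 438 g C/m^2/yr

438 g C/m^2/yr


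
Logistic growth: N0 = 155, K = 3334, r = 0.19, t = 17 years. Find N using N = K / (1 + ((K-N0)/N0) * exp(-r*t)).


(K - N0)/N0 = (3334 - 155)/155 = 3179/155 = 20.5097
r*t = 0.19 * 17 = 3.23; exp(-3.23) = 0.0395575
20.5097 * 0.0395575 = 0.811312
1 + 0.811312 = 1.81131
N = 3334 / 1.81131 = 1840.66 ≈ 1841

1841


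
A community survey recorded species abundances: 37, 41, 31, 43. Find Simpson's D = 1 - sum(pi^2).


Total N = 37 + 41 + 31 + 43 = 152
Per-species terms:
  p = 37/152 = 0.243421; p^2 = 0.243421^2 = 0.059254
  p = 41/152 = 0.269737; p^2 = 0.269737^2 = 0.072758
  p = 31/152 = 0.203947; p^2 = 0.203947^2 = 0.041594
  p = 43/152 = 0.282895; p^2 = 0.282895^2 = 0.080030
sum(p^2) = 0.059254 + 0.072758 + 0.041594 + 0.080030 = 0.253636
D = 1 - 0.253636 = 0.746364 ≈ 0.7464

0.7464


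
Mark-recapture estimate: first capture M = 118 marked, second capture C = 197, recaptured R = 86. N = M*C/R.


N = M * C / R = 118 * 197 / 86 = 23246 / 86 = 270.30 ≈ 270

270 individuals


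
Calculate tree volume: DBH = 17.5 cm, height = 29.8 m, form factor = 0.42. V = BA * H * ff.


(D/200)^2 = (17.5/200)^2 = 0.0875^2 = 0.00765625
BA = 3.141593 * 0.00765625 = 0.0240528 m^2
V = 0.0240528 * 29.8 * 0.42 = 0.301045 ≈ 0.301 m^3

0.301 m^3


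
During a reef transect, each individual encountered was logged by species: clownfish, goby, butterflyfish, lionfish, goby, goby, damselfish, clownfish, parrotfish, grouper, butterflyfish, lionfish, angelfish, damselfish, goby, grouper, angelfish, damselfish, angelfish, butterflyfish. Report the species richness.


Total individuals logged = 20
Distinct species (count of individuals): clownfish (2), goby (4), butterflyfish (3), lionfish (2), damselfish (3), parrotfish (1), grouper (2), angelfish (3)
Species richness = number of distinct species = 8

8


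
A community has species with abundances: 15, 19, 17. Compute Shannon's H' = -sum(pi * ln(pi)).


Total N = 15 + 19 + 17 = 51
Per-species terms:
  p = 15/51 = 0.294118; ln(p) = -1.223774; p*ln(p) = 0.294118 * (-1.223774) = -0.359934
  p = 19/51 = 0.372549; ln(p) = -0.987387; p*ln(p) = 0.372549 * (-0.987387) = -0.367850
  p = 17/51 = 0.333333; ln(p) = -1.098613; p*ln(p) = 0.333333 * (-1.098613) = -0.366204
sum(p*ln(p)) = (-0.359934) + (-0.367850) + (-0.366204) = -1.093988
H' = -(-1.093988) = 1.093988 ≈ 1.0940

1.0940


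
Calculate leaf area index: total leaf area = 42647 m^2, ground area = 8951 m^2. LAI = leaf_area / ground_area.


LAI = 42647 / 8951 = 4.7645 ≈ 4.76

4.76


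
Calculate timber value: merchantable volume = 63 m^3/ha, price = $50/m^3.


Value = 63 * 50 = $3150/ha

$3150/ha


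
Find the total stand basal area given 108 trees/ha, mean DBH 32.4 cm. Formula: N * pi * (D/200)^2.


(D/200)^2 = (32.4/200)^2 = 0.162^2 = 0.026244
Individual BA = 3.141593 * 0.026244 = 0.0824480 m^2
Stand BA = 108 * 0.0824480 = 8.90438 ≈ 8.90 m^2/ha

8.90 m^2/ha


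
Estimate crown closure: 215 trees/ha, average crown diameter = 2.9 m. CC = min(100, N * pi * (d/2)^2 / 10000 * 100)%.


(d/2)^2 = (2.9/2)^2 = 1.45^2 = 2.1025
Crown area = 3.141593 * 2.1025 = 6.60520 m^2
N * area / 10000 * 100 = 215 * 6.60520 / 10000 * 100 = 14.2012
CC = min(100, 14.2012) = 14.2012 ≈ 14.2%

14.2%


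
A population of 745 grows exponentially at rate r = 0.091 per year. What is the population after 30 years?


r*t = 0.091 * 30 = 2.73
exp(2.73) = 15.3329
N = 745 * 15.3329 = 11423.0 ≈ 11423

11423


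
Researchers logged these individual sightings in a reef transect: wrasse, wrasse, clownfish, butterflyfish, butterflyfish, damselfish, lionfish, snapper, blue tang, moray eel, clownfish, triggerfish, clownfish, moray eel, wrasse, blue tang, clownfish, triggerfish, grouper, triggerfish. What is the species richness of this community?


Total individuals logged = 20
Distinct species (count of individuals): wrasse (3), clownfish (4), butterflyfish (2), damselfish (1), lionfish (1), snapper (1), blue tang (2), moray eel (2), triggerfish (3), grouper (1)
Species richness = number of distinct species = 10

10


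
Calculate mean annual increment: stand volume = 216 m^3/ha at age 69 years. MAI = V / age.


MAI = 216 / 69 = 3.1304 ≈ 3.13 m^3/ha/yr

3.13 m^3/ha/yr


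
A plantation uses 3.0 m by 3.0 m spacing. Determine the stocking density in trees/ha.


N = 10000 / 3.0^2 = 10000 / 9 = 1111.11 ≈ 1111 trees/ha

1111 trees/ha


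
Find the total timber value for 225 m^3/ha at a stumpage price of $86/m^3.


Value = 225 * 86 = $19350/ha

$19350/ha


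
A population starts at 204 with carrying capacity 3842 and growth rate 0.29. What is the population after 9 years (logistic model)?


(K - N0)/N0 = (3842 - 204)/204 = 3638/204 = 17.8333
r*t = 0.29 * 9 = 2.61; exp(-2.61) = 0.0735345
17.8333 * 0.0735345 = 1.31136
1 + 1.31136 = 2.31136
N = 3842 / 2.31136 = 1662.22 ≈ 1662

1662


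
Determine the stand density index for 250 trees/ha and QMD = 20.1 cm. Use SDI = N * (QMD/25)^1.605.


QMD/25 = 20.1/25 = 0.804
(0.804)^1.605 = exp(1.605 * ln(0.804)) = exp(1.605 * (-0.218156)) = exp(-0.350140) = 0.704589
SDI = 250 * 0.704589 = 176.147 ≈ 176

176


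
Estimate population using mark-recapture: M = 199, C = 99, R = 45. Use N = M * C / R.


N = M * C / R = 199 * 99 / 45 = 19701 / 45 = 437.80 ≈ 438

438 individuals


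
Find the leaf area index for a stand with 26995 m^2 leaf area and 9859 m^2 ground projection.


LAI = 26995 / 9859 = 2.7381 ≈ 2.74

2.74


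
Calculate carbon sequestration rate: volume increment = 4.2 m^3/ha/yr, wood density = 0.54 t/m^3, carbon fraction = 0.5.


C = 4.2 * 0.54 * 0.5 = 1.134 ≈ 1.13 t C/ha/yr

1.13 t C/ha/yr


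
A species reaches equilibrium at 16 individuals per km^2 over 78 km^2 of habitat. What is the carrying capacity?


K = 16 * 78 = 1248 individuals

1248 individuals


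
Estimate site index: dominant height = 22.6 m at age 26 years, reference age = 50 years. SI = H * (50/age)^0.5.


50/26 = 1.92308
(1.92308)^0.5 = 1.38675
SI = 22.6 * 1.38675 = 31.3406 ≈ 31.3 m

31.3 m


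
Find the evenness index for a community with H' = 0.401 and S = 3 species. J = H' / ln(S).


ln(3) = 1.09861
J = H' / ln(S) = 0.401 / 1.09861 = 0.365007 ≈ 0.3650

0.3650


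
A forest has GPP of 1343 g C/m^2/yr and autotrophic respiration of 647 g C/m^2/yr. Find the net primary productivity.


NPP = GPP - Ra = 1343 - 647 = 696 g C/m^2/yr

696 g C/m^2/yr


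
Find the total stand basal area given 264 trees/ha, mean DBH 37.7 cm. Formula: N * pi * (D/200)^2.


(D/200)^2 = (37.7/200)^2 = 0.1885^2 = 0.03553225
Individual BA = 3.141593 * 0.03553225 = 0.111628 m^2
Stand BA = 264 * 0.111628 = 29.4698 ≈ 29.47 m^2/ha

29.47 m^2/ha


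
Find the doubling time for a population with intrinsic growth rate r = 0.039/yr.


td = ln(2) / 0.039 = 0.693147 / 0.039 = 17.7730 ≈ 17.8 years

17.8 years


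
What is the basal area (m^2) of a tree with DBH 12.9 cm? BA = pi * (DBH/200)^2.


D/200 = 12.9/200 = 0.0645 m
(D/200)^2 = 0.0645^2 = 0.00416025
BA = 3.141593 * 0.00416025 = 0.0130698 ≈ 0.0131 m^2

0.0131 m^2


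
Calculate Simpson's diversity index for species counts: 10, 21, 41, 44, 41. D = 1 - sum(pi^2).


Total N = 10 + 21 + 41 + 44 + 41 = 157
Per-species terms:
  p = 10/157 = 0.063694; p^2 = 0.063694^2 = 0.004057
  p = 21/157 = 0.133758; p^2 = 0.133758^2 = 0.017891
  p = 41/157 = 0.261146; p^2 = 0.261146^2 = 0.068197
  p = 44/157 = 0.280255; p^2 = 0.280255^2 = 0.078543
  p = 41/157 = 0.261146; p^2 = 0.261146^2 = 0.068197
sum(p^2) = 0.004057 + 0.017891 + 0.068197 + 0.078543 + 0.068197 = 0.236885
D = 1 - 0.236885 = 0.763115 ≈ 0.7631

0.7631


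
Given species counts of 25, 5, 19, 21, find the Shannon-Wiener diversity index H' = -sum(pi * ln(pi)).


Total N = 25 + 5 + 19 + 21 = 70
Per-species terms:
  p = 25/70 = 0.357143; ln(p) = -1.029619; p*ln(p) = 0.357143 * (-1.029619) = -0.367721
  p = 5/70 = 0.071429; ln(p) = -2.639051; p*ln(p) = 0.071429 * (-2.639051) = -0.188505
  p = 19/70 = 0.271429; ln(p) = -1.304055; p*ln(p) = 0.271429 * (-1.304055) = -0.353958
  p = 21/70 = 0.300000; ln(p) = -1.203973; p*ln(p) = 0.300000 * (-1.203973) = -0.361192
sum(p*ln(p)) = (-0.367721) + (-0.188505) + (-0.353958) + (-0.361192) = -1.271376
H' = -(-1.271376) = 1.271376 ≈ 1.2714

1.2714


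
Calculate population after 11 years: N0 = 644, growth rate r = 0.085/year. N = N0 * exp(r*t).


r*t = 0.085 * 11 = 0.935
exp(0.935) = 2.54721
N = 644 * 2.54721 = 1640.40 ≈ 1640

1640


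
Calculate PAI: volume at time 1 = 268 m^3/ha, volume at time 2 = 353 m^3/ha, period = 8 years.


PAI = (V2 - V1) / period = (353 - 268) / 8 = 85 / 8 = 10.6250 ≈ 10.63 m^3/ha/yr

10.63 m^3/ha/yr


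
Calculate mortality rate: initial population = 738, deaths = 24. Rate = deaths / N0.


Mortality rate = 24 / 738 = 0.032520 ≈ 0.0325

0.0325


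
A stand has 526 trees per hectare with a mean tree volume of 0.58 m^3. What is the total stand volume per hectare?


V_stand = 526 * 0.58 = 305.08 ≈ 305.1 m^3/ha

305.1 m^3/ha


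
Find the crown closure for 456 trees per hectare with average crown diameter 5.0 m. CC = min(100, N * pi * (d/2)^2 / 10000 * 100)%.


(d/2)^2 = (5.0/2)^2 = 2.5^2 = 6.25
Crown area = 3.141593 * 6.25 = 19.6350 m^2
N * area / 10000 * 100 = 456 * 19.6350 / 10000 * 100 = 89.5356
CC = min(100, 89.5356) = 89.5356 ≈ 89.5%

89.5%


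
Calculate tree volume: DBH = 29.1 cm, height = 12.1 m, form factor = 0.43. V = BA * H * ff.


(D/200)^2 = (29.1/200)^2 = 0.1455^2 = 0.02117025
BA = 3.141593 * 0.02117025 = 0.0665083 m^2
V = 0.0665083 * 12.1 * 0.43 = 0.346043 ≈ 0.346 m^3

0.346 m^3


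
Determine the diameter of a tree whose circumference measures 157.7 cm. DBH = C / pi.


DBH = C / pi = 157.7 / 3.141593 = 50.1975 ≈ 50.20 cm

50.20 cm


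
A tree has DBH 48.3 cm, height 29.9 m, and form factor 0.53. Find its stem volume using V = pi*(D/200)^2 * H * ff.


(D/200)^2 = (48.3/200)^2 = 0.2415^2 = 0.05832225
BA = 3.141593 * 0.05832225 = 0.183225 m^2
V = 0.183225 * 29.9 * 0.53 = 2.90357 ≈ 2.904 m^3

2.904 m^3


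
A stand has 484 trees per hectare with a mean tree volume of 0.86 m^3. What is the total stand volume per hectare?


V_stand = 484 * 0.86 = 416.24 ≈ 416.2 m^3/ha

416.2 m^3/ha


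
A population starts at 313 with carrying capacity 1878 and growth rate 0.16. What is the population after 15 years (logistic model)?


(K - N0)/N0 = (1878 - 313)/313 = 1565/313 = 5.00000
r*t = 0.16 * 15 = 2.4; exp(-2.4) = 0.0907180
5.00000 * 0.0907180 = 0.453590
1 + 0.453590 = 1.45359
N = 1878 / 1.45359 = 1291.97 ≈ 1292

1292


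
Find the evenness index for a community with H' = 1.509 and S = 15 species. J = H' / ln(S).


ln(15) = 2.70805
J = H' / ln(S) = 1.509 / 2.70805 = 0.557228 ≈ 0.5572

0.5572


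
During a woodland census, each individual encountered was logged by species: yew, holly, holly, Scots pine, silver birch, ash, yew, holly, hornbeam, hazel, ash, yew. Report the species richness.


Total individuals logged = 12
Distinct species (count of individuals): yew (3), holly (3), Scots pine (1), silver birch (1), ash (2), hornbeam (1), hazel (1)
Species richness = number of distinct species = 7

7


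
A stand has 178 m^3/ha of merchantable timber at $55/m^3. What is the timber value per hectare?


Value = 178 * 55 = $9790/ha

$9790/ha


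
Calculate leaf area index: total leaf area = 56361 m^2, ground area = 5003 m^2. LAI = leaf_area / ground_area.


LAI = 56361 / 5003 = 11.2654 ≈ 11.27

11.27


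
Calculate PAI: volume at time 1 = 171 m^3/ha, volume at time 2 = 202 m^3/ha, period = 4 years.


PAI = (V2 - V1) / period = (202 - 171) / 4 = 31 / 4 = 7.75 m^3/ha/yr

7.75 m^3/ha/yr


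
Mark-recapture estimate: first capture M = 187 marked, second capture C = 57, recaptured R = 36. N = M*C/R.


N = M * C / R = 187 * 57 / 36 = 10659 / 36 = 296.08 ≈ 296

296 individuals


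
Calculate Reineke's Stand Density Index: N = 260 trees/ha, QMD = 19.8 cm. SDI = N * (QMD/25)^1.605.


QMD/25 = 19.8/25 = 0.792
(0.792)^1.605 = exp(1.605 * ln(0.792)) = exp(1.605 * (-0.233194)) = exp(-0.374276) = 0.687787
SDI = 260 * 0.687787 = 178.825 ≈ 179

179


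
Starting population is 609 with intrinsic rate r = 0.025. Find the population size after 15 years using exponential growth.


r*t = 0.025 * 15 = 0.375
exp(0.375) = 1.45499
N = 609 * 1.45499 = 886.089 ≈ 886

886


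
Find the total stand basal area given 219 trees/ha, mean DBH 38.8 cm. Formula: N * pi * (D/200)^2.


(D/200)^2 = (38.8/200)^2 = 0.194^2 = 0.037636
Individual BA = 3.141593 * 0.037636 = 0.118237 m^2
Stand BA = 219 * 0.118237 = 25.8939 ≈ 25.89 m^2/ha

25.89 m^2/ha


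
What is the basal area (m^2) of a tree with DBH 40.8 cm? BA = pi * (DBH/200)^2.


D/200 = 40.8/200 = 0.204 m
(D/200)^2 = 0.204^2 = 0.041616
BA = 3.141593 * 0.041616 = 0.130741 ≈ 0.1307 m^2

0.1307 m^2


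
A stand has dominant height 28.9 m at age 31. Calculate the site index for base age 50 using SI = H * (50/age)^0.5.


50/31 = 1.61290
(1.61290)^0.5 = 1.27000
SI = 28.9 * 1.27000 = 36.7030 ≈ 36.7 m

36.7 m


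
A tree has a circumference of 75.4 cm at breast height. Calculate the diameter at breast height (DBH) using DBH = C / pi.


DBH = C / pi = 75.4 / 3.141593 = 24.0006 ≈ 24.00 cm

24.00 cm


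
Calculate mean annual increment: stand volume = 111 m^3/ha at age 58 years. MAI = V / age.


MAI = 111 / 58 = 1.9138 ≈ 1.91 m^3/ha/yr

1.91 m^3/ha/yr


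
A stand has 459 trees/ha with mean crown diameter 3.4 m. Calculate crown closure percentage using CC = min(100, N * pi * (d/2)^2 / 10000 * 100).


(d/2)^2 = (3.4/2)^2 = 1.7^2 = 2.89
Crown area = 3.141593 * 2.89 = 9.07920 m^2
N * area / 10000 * 100 = 459 * 9.07920 / 10000 * 100 = 41.6735
CC = min(100, 41.6735) = 41.6735 ≈ 41.7%

41.7%


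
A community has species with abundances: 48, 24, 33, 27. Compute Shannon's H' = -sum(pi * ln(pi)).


Total N = 48 + 24 + 33 + 27 = 132
Per-species terms:
  p = 48/132 = 0.363636; ln(p) = -1.011602; p*ln(p) = 0.363636 * (-1.011602) = -0.367855
  p = 24/132 = 0.181818; ln(p) = -1.704749; p*ln(p) = 0.181818 * (-1.704749) = -0.309954
  p = 33/132 = 0.250000; ln(p) = -1.386294; p*ln(p) = 0.250000 * (-1.386294) = -0.346574
  p = 27/132 = 0.204545; ln(p) = -1.586967; p*ln(p) = 0.204545 * (-1.586967) = -0.324606
sum(p*ln(p)) = (-0.367855) + (-0.309954) + (-0.346574) + (-0.324606) = -1.348989
H' = -(-1.348989) = 1.348989 ≈ 1.3490

1.3490
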